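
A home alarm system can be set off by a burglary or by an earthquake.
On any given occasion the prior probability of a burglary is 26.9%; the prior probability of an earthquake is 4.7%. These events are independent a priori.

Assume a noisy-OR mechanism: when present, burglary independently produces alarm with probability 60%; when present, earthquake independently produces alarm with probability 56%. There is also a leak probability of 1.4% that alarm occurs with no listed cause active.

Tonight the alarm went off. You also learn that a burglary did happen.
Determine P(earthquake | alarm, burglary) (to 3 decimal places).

Under noisy-OR, P(alarm | causes) = 1 − (1−0.014)·∏(1−qᵢ) over the active causes.
P(alarm | burglary) = 0.6056·0.953 + 0.826464·0.047 = 0.577137 + 0.038844 = 0.615981
Of this, 0.038844 comes from 0.826464·0.047 (the earthquake=true cases).
P(earthquake | alarm, burglary) = 0.038844 / 0.615981 ≈ 0.063

P(earthquake | alarm, burglary) ≈ 0.063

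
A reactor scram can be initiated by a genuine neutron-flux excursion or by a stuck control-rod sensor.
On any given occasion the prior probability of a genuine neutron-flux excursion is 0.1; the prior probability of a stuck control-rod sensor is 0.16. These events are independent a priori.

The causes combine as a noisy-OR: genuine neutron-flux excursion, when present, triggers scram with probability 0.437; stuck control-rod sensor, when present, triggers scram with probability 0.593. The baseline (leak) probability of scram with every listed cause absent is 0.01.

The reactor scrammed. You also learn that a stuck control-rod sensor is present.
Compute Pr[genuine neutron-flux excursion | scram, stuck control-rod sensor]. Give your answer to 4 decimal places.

Under noisy-OR, P(scram | causes) = 1 − (1−0.01)·∏(1−qᵢ) over the active causes.
Enumerate both values of genuine neutron-flux excursion and weight by the priors:
  P(scram | stuck control-rod sensor) = 0.59707·0.9 + 0.77315·0.1
        = 0.537363 + 0.077315 = 0.614678
Keeping only the genuine neutron-flux excursion-present terms gives 0.077315, so
  P(genuine neutron-flux excursion | scram, stuck control-rod sensor) = 0.077315 / 0.614678 ≈ 0.1258

Pr[genuine neutron-flux excursion | scram, stuck control-rod sensor] ≈ 0.1258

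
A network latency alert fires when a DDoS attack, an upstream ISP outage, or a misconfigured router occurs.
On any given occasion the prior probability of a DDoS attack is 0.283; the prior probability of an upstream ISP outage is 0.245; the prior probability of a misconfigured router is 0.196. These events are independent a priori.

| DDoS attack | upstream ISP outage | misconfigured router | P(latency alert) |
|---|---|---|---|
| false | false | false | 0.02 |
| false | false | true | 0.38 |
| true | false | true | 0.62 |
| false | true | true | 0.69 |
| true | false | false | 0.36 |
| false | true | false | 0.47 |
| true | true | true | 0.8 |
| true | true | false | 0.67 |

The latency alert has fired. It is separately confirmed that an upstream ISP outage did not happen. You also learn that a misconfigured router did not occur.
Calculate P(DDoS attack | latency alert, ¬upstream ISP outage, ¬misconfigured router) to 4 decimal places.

Numerator (weight on configurations with DDoS attack): 0.36·0.283 = 0.101880
Normalizer over all consistent configurations: 0.02·0.717 + 0.36·0.283 = 0.116220
Posterior = 0.101880 / 0.116220 ≈ 0.8766

P(DDoS attack | latency alert, ¬upstream ISP outage, ¬misconfigured router) ≈ 0.8766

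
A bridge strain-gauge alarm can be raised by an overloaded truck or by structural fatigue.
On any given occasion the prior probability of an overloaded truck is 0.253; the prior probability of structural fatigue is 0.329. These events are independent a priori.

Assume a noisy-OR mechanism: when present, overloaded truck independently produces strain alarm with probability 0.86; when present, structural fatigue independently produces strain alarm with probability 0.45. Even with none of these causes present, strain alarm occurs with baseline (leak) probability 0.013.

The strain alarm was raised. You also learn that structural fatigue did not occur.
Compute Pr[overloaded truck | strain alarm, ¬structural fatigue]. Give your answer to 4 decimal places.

Under noisy-OR, P(strain alarm | causes) = 1 − (1−0.013)·∏(1−qᵢ) over the active causes.
For the numerator, keep only overloaded truck=true terms: 0.86182·0.253 = 0.218040
Normalizer over all consistent configurations: 0.013·0.747 + 0.86182·0.253 = 0.227751
Posterior = 0.218040 / 0.227751 ≈ 0.9574

Pr[overloaded truck | strain alarm, ¬structural fatigue] ≈ 0.9574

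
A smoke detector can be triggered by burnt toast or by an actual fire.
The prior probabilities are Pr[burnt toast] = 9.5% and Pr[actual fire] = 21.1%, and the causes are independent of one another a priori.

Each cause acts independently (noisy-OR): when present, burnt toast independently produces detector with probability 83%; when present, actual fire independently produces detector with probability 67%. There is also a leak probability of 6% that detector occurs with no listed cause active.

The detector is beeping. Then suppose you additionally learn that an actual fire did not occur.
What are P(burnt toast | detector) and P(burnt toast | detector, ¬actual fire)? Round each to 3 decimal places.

P(burnt toast | detector) ≈ 0.320; P(burnt toast | detector, ¬actual fire) ≈ 0.595

Under noisy-OR, P(detector | causes) = 1 − (1−0.06)·∏(1−qᵢ) over the active causes.
For the numerator, keep only burnt toast=true terms: 0.062977 + 0.018988 = 0.081965
Normalizer over all consistent configurations: 0.06·0.905·0.789 + 0.6898·0.905·0.211 + 0.8402·0.095·0.789 + 0.947266·0.095·0.211 = 0.256529
P(burnt toast | detector) = 0.081965/0.256529 ≈ 0.320

With the extra evidence:
Weight on burnt toast=true, given the evidence: 0.8402*0.095 = 0.079819
Denominator P(detector | ¬actual fire): 0.06*0.905 + 0.8402*0.095 = 0.134119
Posterior = 0.079819 / 0.134119 ≈ 0.595
Ruling out actual fire raises the posterior on burnt toast — the flip side of explaining away.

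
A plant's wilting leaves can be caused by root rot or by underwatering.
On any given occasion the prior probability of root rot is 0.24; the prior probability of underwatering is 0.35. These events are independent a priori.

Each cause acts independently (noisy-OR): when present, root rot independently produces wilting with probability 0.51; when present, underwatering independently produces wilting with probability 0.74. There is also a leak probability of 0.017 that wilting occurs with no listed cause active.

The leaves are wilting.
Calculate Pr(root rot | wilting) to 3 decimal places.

Pr(root rot | wilting) ≈ 0.428

Under noisy-OR, P(wilting | causes) = 1 − (1−0.017)·∏(1−qᵢ) over the active causes.
Numerator (weight on configurations with root rot): 0.080859 + 0.073480 = 0.154339
Normalizer over all consistent configurations: 0.017·0.76·0.65 + 0.74442·0.76·0.35 + 0.51833·0.24·0.65 + 0.874766·0.24·0.35 = 0.360753
P(root rot | wilting) = 0.154339/0.360753 ≈ 0.428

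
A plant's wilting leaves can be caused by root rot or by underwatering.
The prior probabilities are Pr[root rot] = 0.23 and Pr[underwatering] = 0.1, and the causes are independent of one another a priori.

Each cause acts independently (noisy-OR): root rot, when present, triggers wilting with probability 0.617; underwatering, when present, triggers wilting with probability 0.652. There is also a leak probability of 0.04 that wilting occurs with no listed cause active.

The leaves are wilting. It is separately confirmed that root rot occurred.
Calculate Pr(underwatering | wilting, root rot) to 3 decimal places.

Pr(underwatering | wilting, root rot) ≈ 0.133

Under noisy-OR, P(wilting | causes) = 1 − (1−0.04)·∏(1−qᵢ) over the active causes.
Weight on underwatering=true, given the evidence: 0.872047×0.1 = 0.087205
Denominator P(wilting | root rot): 0.63232×0.9 + 0.872047×0.1 = 0.656293
Posterior = 0.087205 / 0.656293 ≈ 0.133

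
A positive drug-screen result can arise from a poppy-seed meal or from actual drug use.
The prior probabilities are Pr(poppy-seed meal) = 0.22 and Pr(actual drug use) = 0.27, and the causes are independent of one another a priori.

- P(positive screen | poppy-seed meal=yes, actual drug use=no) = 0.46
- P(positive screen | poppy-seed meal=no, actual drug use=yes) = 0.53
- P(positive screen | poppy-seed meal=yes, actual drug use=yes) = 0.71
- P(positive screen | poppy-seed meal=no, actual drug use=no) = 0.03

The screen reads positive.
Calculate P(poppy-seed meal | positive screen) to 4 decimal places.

P(poppy-seed meal | positive screen) ≈ 0.4742

By total probability over the 4 (poppy-seed meal, actual drug use) configurations:
  P(positive screen) = 0.03*0.78*0.73 + 0.53*0.78*0.27 + 0.46*0.22*0.73 + 0.71*0.22*0.27
        = 0.017082 + 0.111618 + 0.073876 + 0.042174 = 0.244750
The terms with poppy-seed meal present sum to 0.116050, so
  P(poppy-seed meal | positive screen) = 0.116050 / 0.244750 ≈ 0.4742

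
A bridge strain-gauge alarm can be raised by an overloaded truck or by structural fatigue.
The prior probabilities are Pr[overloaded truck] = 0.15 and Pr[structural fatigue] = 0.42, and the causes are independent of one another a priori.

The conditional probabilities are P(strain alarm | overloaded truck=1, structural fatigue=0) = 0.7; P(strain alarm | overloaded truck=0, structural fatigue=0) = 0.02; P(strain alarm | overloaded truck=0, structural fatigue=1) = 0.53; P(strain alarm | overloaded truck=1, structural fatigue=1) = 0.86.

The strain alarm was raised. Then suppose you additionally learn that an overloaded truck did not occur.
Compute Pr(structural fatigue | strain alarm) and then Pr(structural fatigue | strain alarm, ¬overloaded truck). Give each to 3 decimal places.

Pr(structural fatigue | strain alarm) ≈ 0.775; Pr(structural fatigue | strain alarm, ¬overloaded truck) ≈ 0.950

For the numerator, keep only structural fatigue=true terms: 0.189210 + 0.054180 = 0.243390
The normalizing constant is 0.02*0.85*0.58 + 0.53*0.85*0.42 + 0.7*0.15*0.58 + 0.86*0.15*0.42 = 0.314150
Posterior = 0.243390 / 0.314150 ≈ 0.775

Now also conditioning on overloaded truck≠true:
P(strain alarm | ¬overloaded truck) = 0.02*0.58 + 0.53*0.42 = 0.011600 + 0.222600 = 0.234200
Restricting to configurations with structural fatigue present: 0.53*0.42 = 0.222600.
P(structural fatigue | strain alarm, ¬overloaded truck) = 0.222600 / 0.234200 ≈ 0.950
With overloaded truck excluded, structural fatigue must carry more of the explanatory weight for the strain alarm.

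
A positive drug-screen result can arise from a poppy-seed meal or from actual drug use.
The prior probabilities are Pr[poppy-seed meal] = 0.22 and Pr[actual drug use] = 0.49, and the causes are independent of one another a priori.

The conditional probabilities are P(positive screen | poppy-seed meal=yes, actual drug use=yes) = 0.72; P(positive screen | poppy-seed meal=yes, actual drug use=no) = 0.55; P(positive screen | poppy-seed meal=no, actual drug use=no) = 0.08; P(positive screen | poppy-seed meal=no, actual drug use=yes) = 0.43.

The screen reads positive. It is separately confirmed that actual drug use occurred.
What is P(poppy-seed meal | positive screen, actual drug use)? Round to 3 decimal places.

P(poppy-seed meal | positive screen, actual drug use) ≈ 0.321

P(positive screen | actual drug use) = 0.43×0.78 + 0.72×0.22 = 0.335400 + 0.158400 = 0.493800
The poppy-seed meal-present share is 0.72×0.22 = 0.158400.
Hence the posterior is 0.158400/0.493800 ≈ 0.321.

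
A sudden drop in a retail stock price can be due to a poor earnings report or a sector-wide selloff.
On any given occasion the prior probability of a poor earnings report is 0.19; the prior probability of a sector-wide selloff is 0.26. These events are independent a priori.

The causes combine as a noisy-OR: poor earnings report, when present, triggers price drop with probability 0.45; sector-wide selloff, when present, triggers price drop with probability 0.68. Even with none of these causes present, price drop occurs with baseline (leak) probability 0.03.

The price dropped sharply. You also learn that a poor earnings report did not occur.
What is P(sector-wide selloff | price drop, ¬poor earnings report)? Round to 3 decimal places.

P(sector-wide selloff | price drop, ¬poor earnings report) ≈ 0.890

Under noisy-OR, P(price drop | causes) = 1 − (1−0.03)·∏(1−qᵢ) over the active causes.
P(price drop | ¬poor earnings report) = 0.03·0.74 + 0.6896·0.26 = 0.022200 + 0.179296 = 0.201496
Restricting to configurations with sector-wide selloff present: 0.6896·0.26 = 0.179296.
Hence the posterior is 0.179296/0.201496 ≈ 0.890.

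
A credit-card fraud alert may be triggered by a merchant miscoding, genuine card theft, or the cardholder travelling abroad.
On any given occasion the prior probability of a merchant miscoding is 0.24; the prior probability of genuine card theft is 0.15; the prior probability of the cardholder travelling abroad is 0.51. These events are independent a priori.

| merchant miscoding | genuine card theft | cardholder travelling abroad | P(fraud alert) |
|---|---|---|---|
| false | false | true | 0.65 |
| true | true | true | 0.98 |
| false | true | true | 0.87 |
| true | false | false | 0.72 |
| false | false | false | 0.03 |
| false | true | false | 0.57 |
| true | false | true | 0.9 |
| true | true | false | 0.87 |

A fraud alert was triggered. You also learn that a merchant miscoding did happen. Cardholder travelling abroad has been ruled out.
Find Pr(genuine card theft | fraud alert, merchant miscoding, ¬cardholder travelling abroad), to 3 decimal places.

Pr(genuine card theft | fraud alert, merchant miscoding, ¬cardholder travelling abroad) ≈ 0.176

By total probability over both values of genuine card theft:
  P(fraud alert | merchant miscoding, ¬cardholder travelling abroad) = 0.72·0.85 + 0.87·0.15
        = 0.612000 + 0.130500 = 0.742500
Keeping only the genuine card theft-present terms gives 0.130500, so
  P(genuine card theft | fraud alert, merchant miscoding, ¬cardholder travelling abroad) = 0.130500 / 0.742500 ≈ 0.176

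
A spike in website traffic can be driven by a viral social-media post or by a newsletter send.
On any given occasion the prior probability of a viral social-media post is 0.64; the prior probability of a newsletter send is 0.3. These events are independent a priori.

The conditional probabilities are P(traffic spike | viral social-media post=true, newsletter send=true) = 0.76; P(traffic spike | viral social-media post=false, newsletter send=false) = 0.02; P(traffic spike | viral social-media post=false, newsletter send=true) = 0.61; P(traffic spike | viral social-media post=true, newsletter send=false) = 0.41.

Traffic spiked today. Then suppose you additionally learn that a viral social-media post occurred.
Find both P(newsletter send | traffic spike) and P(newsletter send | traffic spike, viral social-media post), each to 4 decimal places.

P(newsletter send | traffic spike) ≈ 0.5288; P(newsletter send | traffic spike, viral social-media post) ≈ 0.4427

Sum P(traffic spike|·) weighted by the priors over the 4 (viral social-media post, newsletter send) configurations:
  P(traffic spike) = 0.02·0.36·0.7 + 0.61·0.36·0.3 + 0.41·0.64·0.7 + 0.76·0.64·0.3
        = 0.005040 + 0.065880 + 0.183680 + 0.145920 = 0.400520
Keeping only the newsletter send-present terms gives 0.211800, so
  P(newsletter send | traffic spike) = 0.211800 / 0.400520 ≈ 0.5288

Now condition on the additional information:
P(traffic spike | viral social-media post) = 0.41*0.7 + 0.76*0.3 = 0.287000 + 0.228000 = 0.515000
Restricting to configurations with newsletter send present: 0.76*0.3 = 0.228000.
Hence the posterior is 0.228000/0.515000 ≈ 0.4427.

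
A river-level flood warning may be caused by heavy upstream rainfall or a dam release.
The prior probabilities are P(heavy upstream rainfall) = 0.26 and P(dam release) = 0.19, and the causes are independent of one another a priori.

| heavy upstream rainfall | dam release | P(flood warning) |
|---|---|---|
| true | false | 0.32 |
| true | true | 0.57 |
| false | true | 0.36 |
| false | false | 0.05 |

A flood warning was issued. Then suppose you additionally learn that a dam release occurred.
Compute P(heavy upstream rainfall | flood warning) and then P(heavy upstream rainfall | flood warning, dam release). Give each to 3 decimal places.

P(heavy upstream rainfall | flood warning) ≈ 0.542; P(heavy upstream rainfall | flood warning, dam release) ≈ 0.357

Weight on heavy upstream rainfall=true, given the evidence: 0.067392 + 0.028158 = 0.095550
Denominator P(flood warning): 0.05×0.74×0.81 + 0.36×0.74×0.19 + 0.32×0.26×0.81 + 0.57×0.26×0.19 = 0.176136
Posterior = 0.095550 / 0.176136 ≈ 0.542

Now also conditioning on dam release=true:
For the numerator, keep only heavy upstream rainfall=true terms: 0.57·0.26 = 0.148200
Normalizer over all consistent configurations: 0.36·0.74 + 0.57·0.26 = 0.414600
P(heavy upstream rainfall | flood warning, dam release) = 0.148200/0.414600 ≈ 0.357
This is intercausal reasoning (explaining away): once dam release accounts for the flood warning, heavy upstream rainfall becomes less likely.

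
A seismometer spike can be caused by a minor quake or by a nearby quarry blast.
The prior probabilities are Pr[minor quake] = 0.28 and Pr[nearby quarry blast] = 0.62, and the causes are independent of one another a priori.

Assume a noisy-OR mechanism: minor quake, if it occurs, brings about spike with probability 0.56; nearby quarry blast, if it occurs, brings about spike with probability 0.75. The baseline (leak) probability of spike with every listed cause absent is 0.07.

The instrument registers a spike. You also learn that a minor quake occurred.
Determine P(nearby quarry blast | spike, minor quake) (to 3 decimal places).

P(nearby quarry blast | spike, minor quake) ≈ 0.713

Under noisy-OR, P(spike | causes) = 1 − (1−0.07)·∏(1−qᵢ) over the active causes.
P(spike | minor quake) = 0.5908·0.38 + 0.8977·0.62 = 0.224504 + 0.556574 = 0.781078
Of this, 0.556574 comes from 0.8977·0.62 (the nearby quarry blast=true cases).
Hence the posterior is 0.556574/0.781078 ≈ 0.713.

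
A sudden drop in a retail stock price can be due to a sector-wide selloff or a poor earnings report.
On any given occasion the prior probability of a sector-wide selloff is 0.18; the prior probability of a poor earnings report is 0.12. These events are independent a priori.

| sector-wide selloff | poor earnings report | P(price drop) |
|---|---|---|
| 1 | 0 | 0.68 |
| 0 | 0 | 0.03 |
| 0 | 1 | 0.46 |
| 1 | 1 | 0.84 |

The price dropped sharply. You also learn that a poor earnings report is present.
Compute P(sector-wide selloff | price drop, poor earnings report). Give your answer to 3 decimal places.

P(price drop | poor earnings report) = 0.46*0.82 + 0.84*0.18 = 0.377200 + 0.151200 = 0.528400
The sector-wide selloff-present share is 0.84*0.18 = 0.151200.
P(sector-wide selloff | price drop, poor earnings report) = 0.151200 / 0.528400 ≈ 0.286

P(sector-wide selloff | price drop, poor earnings report) ≈ 0.286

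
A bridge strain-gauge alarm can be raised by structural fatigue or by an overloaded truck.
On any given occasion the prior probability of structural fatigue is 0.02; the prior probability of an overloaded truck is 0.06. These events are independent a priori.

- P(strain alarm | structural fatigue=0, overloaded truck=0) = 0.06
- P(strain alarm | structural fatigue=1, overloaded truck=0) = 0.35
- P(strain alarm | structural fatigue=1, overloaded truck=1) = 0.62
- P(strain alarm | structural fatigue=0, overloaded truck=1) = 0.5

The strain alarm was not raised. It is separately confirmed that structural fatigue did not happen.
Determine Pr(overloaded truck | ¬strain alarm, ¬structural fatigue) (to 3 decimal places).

P(¬strain alarm | ¬structural fatigue) = 0.94·0.94 + 0.5·0.06 = 0.883600 + 0.030000 = 0.913600
The overloaded truck-present share is 0.5·0.06 = 0.030000.
So P(overloaded truck | ¬strain alarm, ¬structural fatigue) = 0.030000/0.913600 ≈ 0.033.

Pr(overloaded truck | ¬strain alarm, ¬structural fatigue) ≈ 0.033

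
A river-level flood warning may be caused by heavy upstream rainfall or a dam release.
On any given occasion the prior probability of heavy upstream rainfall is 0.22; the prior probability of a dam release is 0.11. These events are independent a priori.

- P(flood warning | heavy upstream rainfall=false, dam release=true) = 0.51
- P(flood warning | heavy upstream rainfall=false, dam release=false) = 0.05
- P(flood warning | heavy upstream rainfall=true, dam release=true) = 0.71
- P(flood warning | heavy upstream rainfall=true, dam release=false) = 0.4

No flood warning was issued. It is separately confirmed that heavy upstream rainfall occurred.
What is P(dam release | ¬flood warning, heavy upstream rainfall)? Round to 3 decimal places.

P(dam release | ¬flood warning, heavy upstream rainfall) ≈ 0.056

For the numerator, keep only dam release=true terms: 0.29*0.11 = 0.031900
The normalizing constant is 0.6*0.89 + 0.29*0.11 = 0.565900
P(dam release | ¬flood warning, heavy upstream rainfall) = 0.031900/0.565900 ≈ 0.056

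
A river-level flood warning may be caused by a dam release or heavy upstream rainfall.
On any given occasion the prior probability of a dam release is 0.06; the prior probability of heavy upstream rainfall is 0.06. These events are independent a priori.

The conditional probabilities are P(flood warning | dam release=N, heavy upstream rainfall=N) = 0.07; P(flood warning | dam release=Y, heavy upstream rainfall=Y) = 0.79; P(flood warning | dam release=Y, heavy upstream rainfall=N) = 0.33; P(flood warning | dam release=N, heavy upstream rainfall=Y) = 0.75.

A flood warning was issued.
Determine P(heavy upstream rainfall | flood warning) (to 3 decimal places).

P(heavy upstream rainfall | flood warning) ≈ 0.359

For the numerator, keep only heavy upstream rainfall=true terms: 0.042300 + 0.002844 = 0.045144
The normalizing constant is 0.07·0.94·0.94 + 0.75·0.94·0.06 + 0.33·0.06·0.94 + 0.79·0.06·0.06 = 0.125608
P(heavy upstream rainfall | flood warning) = 0.045144/0.125608 ≈ 0.359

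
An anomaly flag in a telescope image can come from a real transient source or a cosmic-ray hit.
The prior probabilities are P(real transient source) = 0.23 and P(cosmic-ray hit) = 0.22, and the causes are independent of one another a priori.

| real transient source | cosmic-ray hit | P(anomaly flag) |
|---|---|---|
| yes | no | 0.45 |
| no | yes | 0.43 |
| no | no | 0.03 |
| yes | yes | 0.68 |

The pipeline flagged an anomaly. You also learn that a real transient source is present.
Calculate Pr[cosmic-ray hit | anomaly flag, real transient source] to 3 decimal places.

Pr[cosmic-ray hit | anomaly flag, real transient source] ≈ 0.299

For the numerator, keep only cosmic-ray hit=true terms: 0.68·0.22 = 0.149600
The normalizing constant is 0.45·0.78 + 0.68·0.22 = 0.500600
Posterior = 0.149600 / 0.500600 ≈ 0.299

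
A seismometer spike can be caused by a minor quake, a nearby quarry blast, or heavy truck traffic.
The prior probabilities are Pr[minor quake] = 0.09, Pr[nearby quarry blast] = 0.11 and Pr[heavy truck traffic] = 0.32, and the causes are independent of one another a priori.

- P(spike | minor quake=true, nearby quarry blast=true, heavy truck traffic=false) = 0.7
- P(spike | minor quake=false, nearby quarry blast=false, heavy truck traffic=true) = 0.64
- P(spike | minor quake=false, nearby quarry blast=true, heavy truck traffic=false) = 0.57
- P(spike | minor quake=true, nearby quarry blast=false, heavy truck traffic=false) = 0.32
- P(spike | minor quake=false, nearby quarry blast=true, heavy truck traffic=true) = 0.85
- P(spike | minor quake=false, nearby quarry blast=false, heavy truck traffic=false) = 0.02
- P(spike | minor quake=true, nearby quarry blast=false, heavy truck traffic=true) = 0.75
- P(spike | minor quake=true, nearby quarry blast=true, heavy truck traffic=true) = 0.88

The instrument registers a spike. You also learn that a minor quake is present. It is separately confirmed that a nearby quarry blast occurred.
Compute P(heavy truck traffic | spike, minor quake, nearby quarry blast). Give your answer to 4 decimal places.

P(heavy truck traffic | spike, minor quake, nearby quarry blast) ≈ 0.3717

P(spike | minor quake, nearby quarry blast) = 0.7*0.68 + 0.88*0.32 = 0.476000 + 0.281600 = 0.757600
Restricting to configurations with heavy truck traffic present: 0.88*0.32 = 0.281600.
Hence the posterior is 0.281600/0.757600 ≈ 0.3717.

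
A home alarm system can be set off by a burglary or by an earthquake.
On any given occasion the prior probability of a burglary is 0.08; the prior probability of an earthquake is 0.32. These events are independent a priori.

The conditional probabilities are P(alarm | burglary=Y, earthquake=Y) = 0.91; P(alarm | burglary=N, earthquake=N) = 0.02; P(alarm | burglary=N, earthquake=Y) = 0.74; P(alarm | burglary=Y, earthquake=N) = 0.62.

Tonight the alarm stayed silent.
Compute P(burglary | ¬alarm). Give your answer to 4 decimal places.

P(burglary | ¬alarm) ≈ 0.0322

Sum P(¬alarm|·) weighted by the priors over the 4 (burglary, earthquake) configurations:
  P(¬alarm) = 0.98·0.92·0.68 + 0.26·0.92·0.32 + 0.38·0.08·0.68 + 0.09·0.08·0.32
        = 0.613088 + 0.076544 + 0.020672 + 0.002304 = 0.712608
The terms with burglary present sum to 0.022976, so
  P(burglary | ¬alarm) = 0.022976 / 0.712608 ≈ 0.0322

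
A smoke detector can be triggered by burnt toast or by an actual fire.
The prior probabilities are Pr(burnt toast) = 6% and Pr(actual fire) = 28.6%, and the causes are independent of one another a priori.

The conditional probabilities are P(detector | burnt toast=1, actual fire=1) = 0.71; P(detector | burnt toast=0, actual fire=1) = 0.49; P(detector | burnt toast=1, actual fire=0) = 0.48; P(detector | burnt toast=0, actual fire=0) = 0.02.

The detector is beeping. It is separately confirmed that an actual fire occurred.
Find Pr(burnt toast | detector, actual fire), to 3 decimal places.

For the numerator, keep only burnt toast=true terms: 0.71*0.06 = 0.042600
The normalizing constant is 0.49*0.94 + 0.71*0.06 = 0.503200
Posterior = 0.042600 / 0.503200 ≈ 0.085

Pr(burnt toast | detector, actual fire) ≈ 0.085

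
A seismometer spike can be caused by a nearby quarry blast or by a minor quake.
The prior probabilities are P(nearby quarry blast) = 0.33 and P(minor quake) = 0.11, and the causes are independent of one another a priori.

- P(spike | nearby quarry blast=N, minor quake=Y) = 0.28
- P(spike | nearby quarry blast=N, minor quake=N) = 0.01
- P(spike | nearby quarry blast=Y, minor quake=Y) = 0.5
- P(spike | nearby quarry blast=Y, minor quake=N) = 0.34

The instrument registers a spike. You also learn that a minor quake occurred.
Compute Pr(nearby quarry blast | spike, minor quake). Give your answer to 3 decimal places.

Pr(nearby quarry blast | spike, minor quake) ≈ 0.468

Enumerate both values of nearby quarry blast and weight by the priors:
  P(spike | minor quake) = 0.28×0.67 + 0.5×0.33
        = 0.187600 + 0.165000 = 0.352600
The terms with nearby quarry blast present sum to 0.165000, so
  P(nearby quarry blast | spike, minor quake) = 0.165000 / 0.352600 ≈ 0.468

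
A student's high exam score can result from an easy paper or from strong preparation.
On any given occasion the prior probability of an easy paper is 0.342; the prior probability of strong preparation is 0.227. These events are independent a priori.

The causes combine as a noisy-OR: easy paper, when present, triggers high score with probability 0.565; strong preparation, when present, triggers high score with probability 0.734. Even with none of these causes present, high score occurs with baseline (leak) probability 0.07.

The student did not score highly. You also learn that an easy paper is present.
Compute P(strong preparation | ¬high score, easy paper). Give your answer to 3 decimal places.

P(strong preparation | ¬high score, easy paper) ≈ 0.072

Under noisy-OR, P(high score | causes) = 1 − (1−0.07)·∏(1−qᵢ) over the active causes.
P(¬high score | easy paper) = 0.40455×0.773 + 0.10761×0.227 = 0.312717 + 0.024427 = 0.337144
The strong preparation-present share is 0.10761×0.227 = 0.024427.
So P(strong preparation | ¬high score, easy paper) = 0.024427/0.337144 ≈ 0.072.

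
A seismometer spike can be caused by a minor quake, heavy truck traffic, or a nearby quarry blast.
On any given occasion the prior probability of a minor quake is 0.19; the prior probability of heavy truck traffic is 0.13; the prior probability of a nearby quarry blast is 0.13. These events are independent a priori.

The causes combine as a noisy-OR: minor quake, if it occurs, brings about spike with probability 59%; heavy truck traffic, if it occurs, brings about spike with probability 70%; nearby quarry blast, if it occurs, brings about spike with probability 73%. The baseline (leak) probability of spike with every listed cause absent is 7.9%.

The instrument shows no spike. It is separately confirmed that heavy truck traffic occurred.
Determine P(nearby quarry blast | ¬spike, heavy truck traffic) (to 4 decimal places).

P(nearby quarry blast | ¬spike, heavy truck traffic) ≈ 0.0388

Under noisy-OR, P(spike | causes) = 1 − (1−0.079)·∏(1−qᵢ) over the active causes.
P(¬spike | heavy truck traffic) = 0.2763×0.81×0.87 + 0.074601×0.81×0.13 + 0.113283×0.19×0.87 + 0.030586×0.19×0.13 = 0.194709 + 0.007855 + 0.018726 + 0.000755 = 0.222045
Of this, 0.008610 comes from 0.007855 + 0.000755 (the nearby quarry blast=true cases).
So P(nearby quarry blast | ¬spike, heavy truck traffic) = 0.008610/0.222045 ≈ 0.0388.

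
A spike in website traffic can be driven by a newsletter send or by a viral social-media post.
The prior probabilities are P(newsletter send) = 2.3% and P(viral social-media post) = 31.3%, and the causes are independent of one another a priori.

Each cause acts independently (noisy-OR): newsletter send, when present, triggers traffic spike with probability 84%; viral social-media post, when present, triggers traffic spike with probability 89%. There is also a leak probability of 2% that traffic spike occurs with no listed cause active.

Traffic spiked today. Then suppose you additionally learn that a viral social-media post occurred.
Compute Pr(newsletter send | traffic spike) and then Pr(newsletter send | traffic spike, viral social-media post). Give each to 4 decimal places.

Under noisy-OR, P(traffic spike | causes) = 1 − (1−0.02)·∏(1−qᵢ) over the active causes.
P(traffic spike) = 0.02*0.977*0.687 + 0.8922*0.977*0.313 + 0.8432*0.023*0.687 + 0.982752*0.023*0.313 = 0.013424 + 0.272836 + 0.013323 + 0.007075 = 0.306658
Restricting to configurations with newsletter send present: 0.013323 + 0.007075 = 0.020398.
P(newsletter send | traffic spike) = 0.020398 / 0.306658 ≈ 0.0665

Now also conditioning on viral social-media post=true:
P(traffic spike | viral social-media post) = 0.8922*0.977 + 0.982752*0.023 = 0.871679 + 0.022603 = 0.894282
Of this, 0.022603 comes from 0.982752*0.023 (the newsletter send=true cases).
So P(newsletter send | traffic spike, viral social-media post) = 0.022603/0.894282 ≈ 0.0253.
This is intercausal reasoning (explaining away): once viral social-media post accounts for the traffic spike, newsletter send becomes less likely.

Pr(newsletter send | traffic spike) ≈ 0.0665; Pr(newsletter send | traffic spike, viral social-media post) ≈ 0.0253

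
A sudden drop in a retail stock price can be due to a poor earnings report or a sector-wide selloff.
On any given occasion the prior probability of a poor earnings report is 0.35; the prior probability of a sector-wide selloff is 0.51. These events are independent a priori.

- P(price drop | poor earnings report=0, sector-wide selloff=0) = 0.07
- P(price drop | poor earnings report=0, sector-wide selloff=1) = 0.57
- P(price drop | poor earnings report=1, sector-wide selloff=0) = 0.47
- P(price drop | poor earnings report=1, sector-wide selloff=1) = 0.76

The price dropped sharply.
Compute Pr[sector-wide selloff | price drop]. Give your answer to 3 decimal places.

For the numerator, keep only sector-wide selloff=true terms: 0.188955 + 0.135660 = 0.324615
Denominator P(price drop): 0.07×0.65×0.49 + 0.57×0.65×0.51 + 0.47×0.35×0.49 + 0.76×0.35×0.51 = 0.427515
P(sector-wide selloff | price drop) = 0.324615/0.427515 ≈ 0.759

Pr[sector-wide selloff | price drop] ≈ 0.759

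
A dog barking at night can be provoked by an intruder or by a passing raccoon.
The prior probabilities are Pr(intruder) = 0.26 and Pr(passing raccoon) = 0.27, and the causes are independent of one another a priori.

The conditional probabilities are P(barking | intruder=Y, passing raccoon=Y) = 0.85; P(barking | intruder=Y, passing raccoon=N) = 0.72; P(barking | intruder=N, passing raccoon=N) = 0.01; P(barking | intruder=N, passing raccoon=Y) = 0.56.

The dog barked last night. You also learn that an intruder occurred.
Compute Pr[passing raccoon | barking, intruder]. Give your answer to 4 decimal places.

P(barking | intruder) = 0.72·0.73 + 0.85·0.27 = 0.525600 + 0.229500 = 0.755100
Of this, 0.229500 comes from 0.85·0.27 (the passing raccoon=true cases).
P(passing raccoon | barking, intruder) = 0.229500 / 0.755100 ≈ 0.3039

Pr[passing raccoon | barking, intruder] ≈ 0.3039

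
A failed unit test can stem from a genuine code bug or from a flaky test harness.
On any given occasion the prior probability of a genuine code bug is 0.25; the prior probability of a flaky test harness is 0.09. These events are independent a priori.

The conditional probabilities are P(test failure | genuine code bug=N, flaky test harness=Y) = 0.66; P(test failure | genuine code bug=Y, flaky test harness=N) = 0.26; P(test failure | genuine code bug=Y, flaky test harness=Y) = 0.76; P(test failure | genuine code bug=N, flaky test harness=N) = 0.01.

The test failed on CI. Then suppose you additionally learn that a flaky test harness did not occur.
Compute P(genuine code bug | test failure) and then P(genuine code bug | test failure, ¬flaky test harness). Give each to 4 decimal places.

P(genuine code bug | test failure) ≈ 0.5975; P(genuine code bug | test failure, ¬flaky test harness) ≈ 0.8966

For the numerator, keep only genuine code bug=true terms: 0.059150 + 0.017100 = 0.076250
The normalizing constant is 0.01×0.75×0.91 + 0.66×0.75×0.09 + 0.26×0.25×0.91 + 0.76×0.25×0.09 = 0.127625
Posterior = 0.076250 / 0.127625 ≈ 0.5975

With the extra evidence:
Numerator (weight on configurations with genuine code bug): 0.26×0.25 = 0.065000
Normalizer over all consistent configurations: 0.01×0.75 + 0.26×0.25 = 0.072500
Posterior = 0.065000 / 0.072500 ≈ 0.8966
Ruling out flaky test harness raises the posterior on genuine code bug — the flip side of explaining away.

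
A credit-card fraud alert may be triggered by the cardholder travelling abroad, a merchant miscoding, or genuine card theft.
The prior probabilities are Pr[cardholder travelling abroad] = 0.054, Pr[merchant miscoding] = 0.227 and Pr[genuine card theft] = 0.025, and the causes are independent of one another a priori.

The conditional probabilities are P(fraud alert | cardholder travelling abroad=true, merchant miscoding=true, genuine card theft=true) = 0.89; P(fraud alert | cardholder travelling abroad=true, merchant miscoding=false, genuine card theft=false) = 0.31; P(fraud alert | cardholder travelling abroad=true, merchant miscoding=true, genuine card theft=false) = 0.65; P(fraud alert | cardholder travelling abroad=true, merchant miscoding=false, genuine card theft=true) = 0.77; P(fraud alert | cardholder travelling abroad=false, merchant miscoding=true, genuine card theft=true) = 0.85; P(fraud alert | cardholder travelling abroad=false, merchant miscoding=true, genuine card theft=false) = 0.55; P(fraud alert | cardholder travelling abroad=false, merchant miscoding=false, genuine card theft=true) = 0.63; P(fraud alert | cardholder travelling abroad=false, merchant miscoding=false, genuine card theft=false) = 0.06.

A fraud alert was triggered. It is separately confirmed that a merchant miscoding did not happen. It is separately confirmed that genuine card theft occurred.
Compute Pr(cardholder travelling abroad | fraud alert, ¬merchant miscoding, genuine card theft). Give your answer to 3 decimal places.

Pr(cardholder travelling abroad | fraud alert, ¬merchant miscoding, genuine card theft) ≈ 0.065

Weight on cardholder travelling abroad=true, given the evidence: 0.77×0.054 = 0.041580
Denominator P(fraud alert | ¬merchant miscoding, genuine card theft): 0.63×0.946 + 0.77×0.054 = 0.637560
P(cardholder travelling abroad | fraud alert, ¬merchant miscoding, genuine card theft) = 0.041580/0.637560 ≈ 0.065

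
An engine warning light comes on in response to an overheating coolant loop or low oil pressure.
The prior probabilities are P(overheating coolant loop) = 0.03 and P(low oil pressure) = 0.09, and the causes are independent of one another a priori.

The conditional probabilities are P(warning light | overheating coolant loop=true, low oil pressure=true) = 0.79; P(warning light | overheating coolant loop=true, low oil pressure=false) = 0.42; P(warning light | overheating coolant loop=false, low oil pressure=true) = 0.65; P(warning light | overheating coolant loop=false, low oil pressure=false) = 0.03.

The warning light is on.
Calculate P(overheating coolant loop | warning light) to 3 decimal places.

P(overheating coolant loop | warning light) ≈ 0.140

P(warning light) = 0.03·0.97·0.91 + 0.65·0.97·0.09 + 0.42·0.03·0.91 + 0.79·0.03·0.09 = 0.026481 + 0.056745 + 0.011466 + 0.002133 = 0.096825
Restricting to configurations with overheating coolant loop present: 0.011466 + 0.002133 = 0.013599.
Hence the posterior is 0.013599/0.096825 ≈ 0.140.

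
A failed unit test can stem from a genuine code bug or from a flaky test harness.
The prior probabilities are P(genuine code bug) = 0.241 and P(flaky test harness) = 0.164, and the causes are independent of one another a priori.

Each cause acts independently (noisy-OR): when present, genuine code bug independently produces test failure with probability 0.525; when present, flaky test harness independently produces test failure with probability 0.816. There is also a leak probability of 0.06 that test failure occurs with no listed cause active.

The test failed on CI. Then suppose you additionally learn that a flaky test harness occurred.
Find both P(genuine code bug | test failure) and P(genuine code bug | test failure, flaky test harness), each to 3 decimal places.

P(genuine code bug | test failure) ≈ 0.512; P(genuine code bug | test failure, flaky test harness) ≈ 0.261

Under noisy-OR, P(test failure | causes) = 1 − (1−0.06)·∏(1−qᵢ) over the active causes.
Enumerate the 4 (genuine code bug, flaky test harness) configurations and weight by the priors:
  P(test failure) = 0.06*0.759*0.836 + 0.82704*0.759*0.164 + 0.5535*0.241*0.836 + 0.917844*0.241*0.164
        = 0.038071 + 0.102947 + 0.111517 + 0.036277 = 0.288812
Keeping only the genuine code bug-present terms gives 0.147794, so
  P(genuine code bug | test failure) = 0.147794 / 0.288812 ≈ 0.512

Now also conditioning on flaky test harness=true:
P(test failure | flaky test harness) = 0.82704*0.759 + 0.917844*0.241 = 0.627723 + 0.221200 = 0.848923
The genuine code bug-present share is 0.917844*0.241 = 0.221200.
So P(genuine code bug | test failure, flaky test harness) = 0.221200/0.848923 ≈ 0.261.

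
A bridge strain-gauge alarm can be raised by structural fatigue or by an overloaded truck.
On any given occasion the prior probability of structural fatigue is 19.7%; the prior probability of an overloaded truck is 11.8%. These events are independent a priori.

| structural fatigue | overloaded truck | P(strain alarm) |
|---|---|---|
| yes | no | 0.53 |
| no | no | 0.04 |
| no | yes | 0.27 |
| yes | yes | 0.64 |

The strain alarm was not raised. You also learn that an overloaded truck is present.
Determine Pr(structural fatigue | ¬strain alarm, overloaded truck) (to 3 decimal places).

P(¬strain alarm | overloaded truck) = 0.73×0.803 + 0.36×0.197 = 0.586190 + 0.070920 = 0.657110
Restricting to configurations with structural fatigue present: 0.36×0.197 = 0.070920.
So P(structural fatigue | ¬strain alarm, overloaded truck) = 0.070920/0.657110 ≈ 0.108.

Pr(structural fatigue | ¬strain alarm, overloaded truck) ≈ 0.108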